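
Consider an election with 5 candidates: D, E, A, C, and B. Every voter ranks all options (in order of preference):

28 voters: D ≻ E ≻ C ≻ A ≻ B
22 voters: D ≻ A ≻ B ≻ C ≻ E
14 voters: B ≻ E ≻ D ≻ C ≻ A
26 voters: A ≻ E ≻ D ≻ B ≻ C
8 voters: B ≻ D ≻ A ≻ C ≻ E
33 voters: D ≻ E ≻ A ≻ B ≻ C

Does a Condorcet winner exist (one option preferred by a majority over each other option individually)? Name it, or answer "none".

D

D vs E: 91–40 for D.
D vs A: 105–26 for D.
D vs C: 131–0 for D.
D vs B: 109–22 for D.
D beats every other option head-to-head.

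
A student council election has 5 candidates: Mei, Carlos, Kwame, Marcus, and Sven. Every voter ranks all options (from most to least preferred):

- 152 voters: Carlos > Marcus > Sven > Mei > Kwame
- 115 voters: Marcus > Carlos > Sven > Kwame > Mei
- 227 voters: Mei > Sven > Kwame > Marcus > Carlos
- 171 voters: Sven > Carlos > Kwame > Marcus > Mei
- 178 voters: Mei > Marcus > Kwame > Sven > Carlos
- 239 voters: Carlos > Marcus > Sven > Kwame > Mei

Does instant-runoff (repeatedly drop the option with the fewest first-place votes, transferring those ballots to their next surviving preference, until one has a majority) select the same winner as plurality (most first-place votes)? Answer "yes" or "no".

Instant-runoff — R1 Mei 405, Carlos 391, Kwame 0, Marcus 115, Sven 171 (Kwame out); R2 Mei 405, Carlos 391, Marcus 115, Sven 171 (Marcus out); R3 Mei 405, Carlos 506, Sven 171 (Sven out); R4 Mei 405, Carlos 677 (Carlos winner). Winner: Carlos.
Plurality — first-place votes: Mei 405, Carlos 391, Kwame 0, Marcus 115, Sven 171. Winner: Mei.
The two methods disagree.

no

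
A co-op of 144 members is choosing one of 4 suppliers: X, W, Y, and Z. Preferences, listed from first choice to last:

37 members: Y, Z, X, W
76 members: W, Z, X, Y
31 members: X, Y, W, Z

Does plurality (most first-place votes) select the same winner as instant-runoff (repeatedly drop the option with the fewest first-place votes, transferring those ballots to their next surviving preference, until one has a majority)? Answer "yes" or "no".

Plurality — first-place votes: X 31, W 76, Y 37, Z 0. Winner: W.
Instant-runoff — R1 X 31, W 76, Y 37, Z 0 (W winner). Winner: W.
The two methods agree.

yes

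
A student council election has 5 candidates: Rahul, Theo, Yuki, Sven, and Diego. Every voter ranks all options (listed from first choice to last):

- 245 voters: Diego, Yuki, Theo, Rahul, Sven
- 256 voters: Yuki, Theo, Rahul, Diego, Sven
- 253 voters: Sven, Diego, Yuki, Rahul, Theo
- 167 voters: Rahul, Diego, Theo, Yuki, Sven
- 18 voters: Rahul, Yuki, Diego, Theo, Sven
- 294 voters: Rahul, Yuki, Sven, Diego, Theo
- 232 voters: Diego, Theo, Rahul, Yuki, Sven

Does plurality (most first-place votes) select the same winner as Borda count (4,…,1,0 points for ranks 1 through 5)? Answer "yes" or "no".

Plurality — first-place votes: Rahul 479, Theo 0, Yuki 256, Sven 253, Diego 477. Winner: Rahul.
Borda — scores: Rahul 3390, Theo 2306, Yuki 3600, Sven 1600, Diego 3754. Winner: Diego.
The two methods disagree.

no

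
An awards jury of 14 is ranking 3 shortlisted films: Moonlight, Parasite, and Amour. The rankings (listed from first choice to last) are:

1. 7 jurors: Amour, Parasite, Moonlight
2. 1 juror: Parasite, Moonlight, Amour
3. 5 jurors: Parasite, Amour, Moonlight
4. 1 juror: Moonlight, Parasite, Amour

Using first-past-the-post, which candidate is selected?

Amour

First-place votes: Moonlight 1, Parasite 6, Amour 7.
Amour has the most first-place votes.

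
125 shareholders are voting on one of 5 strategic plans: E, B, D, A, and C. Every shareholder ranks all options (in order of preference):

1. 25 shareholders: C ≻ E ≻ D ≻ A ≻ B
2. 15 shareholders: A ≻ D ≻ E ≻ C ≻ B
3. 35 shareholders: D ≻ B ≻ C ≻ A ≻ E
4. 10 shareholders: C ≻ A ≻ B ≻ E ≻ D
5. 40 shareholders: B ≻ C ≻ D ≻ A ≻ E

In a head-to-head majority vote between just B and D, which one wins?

Voters preferring B to D: 50; preferring D to B: 75.
D wins the head-to-head.

D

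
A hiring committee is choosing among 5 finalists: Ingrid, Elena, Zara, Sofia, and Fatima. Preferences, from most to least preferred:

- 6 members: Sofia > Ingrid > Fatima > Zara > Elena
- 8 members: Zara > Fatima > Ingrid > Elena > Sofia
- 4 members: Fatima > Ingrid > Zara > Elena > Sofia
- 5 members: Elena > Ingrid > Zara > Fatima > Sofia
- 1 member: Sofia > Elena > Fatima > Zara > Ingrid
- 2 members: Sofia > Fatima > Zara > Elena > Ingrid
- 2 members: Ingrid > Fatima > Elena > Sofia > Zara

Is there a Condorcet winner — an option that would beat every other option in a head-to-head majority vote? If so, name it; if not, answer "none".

Fatima vs Ingrid: 15–13 for Fatima.
Fatima vs Elena: 22–6 for Fatima.
Fatima vs Zara: 15–13 for Fatima.
Fatima vs Sofia: 19–9 for Fatima.
Fatima beats every other option head-to-head.

Fatima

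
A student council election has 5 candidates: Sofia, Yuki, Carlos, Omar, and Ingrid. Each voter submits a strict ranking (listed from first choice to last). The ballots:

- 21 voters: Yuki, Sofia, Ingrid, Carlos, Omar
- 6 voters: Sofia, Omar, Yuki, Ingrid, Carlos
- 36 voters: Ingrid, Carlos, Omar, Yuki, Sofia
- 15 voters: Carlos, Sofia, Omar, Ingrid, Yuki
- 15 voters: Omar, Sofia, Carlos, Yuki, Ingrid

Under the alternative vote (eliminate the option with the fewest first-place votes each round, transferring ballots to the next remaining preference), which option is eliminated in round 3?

Round 1: Sofia 6, Yuki 21, Carlos 15, Omar 15, Ingrid 36. Eliminate Sofia.
Round 2: Yuki 21, Carlos 15, Omar 21, Ingrid 36. Eliminate Carlos.
Round 3: Yuki 21, Omar 36, Ingrid 36. Eliminate Yuki.

Yuki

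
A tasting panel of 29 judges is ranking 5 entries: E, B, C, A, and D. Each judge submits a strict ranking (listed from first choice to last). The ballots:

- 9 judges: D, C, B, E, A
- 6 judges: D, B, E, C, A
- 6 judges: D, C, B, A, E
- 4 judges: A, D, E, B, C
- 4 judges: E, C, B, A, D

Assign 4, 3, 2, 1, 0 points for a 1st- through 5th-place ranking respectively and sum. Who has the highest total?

D

E: 9·1 + 6·2 + 6·0 + 4·2 + 4·4 = 45
B: 9·2 + 6·3 + 6·2 + 4·1 + 4·2 = 60
C: 9·3 + 6·1 + 6·3 + 4·0 + 4·3 = 63
A: 9·0 + 6·0 + 6·1 + 4·4 + 4·1 = 26
D: 9·4 + 6·4 + 6·4 + 4·3 + 4·0 = 96
D has the highest Borda score (96).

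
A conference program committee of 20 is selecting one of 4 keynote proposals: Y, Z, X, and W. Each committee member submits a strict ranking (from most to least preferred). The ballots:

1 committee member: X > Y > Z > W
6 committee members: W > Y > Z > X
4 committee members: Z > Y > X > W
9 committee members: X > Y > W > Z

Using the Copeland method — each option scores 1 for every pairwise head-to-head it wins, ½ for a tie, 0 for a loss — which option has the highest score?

Y

Y: beats Z and W; ties X → score 2.5.
Z: ties X; loses to Y and W → score 0.5.
X: beats W; ties Y and Z → score 2.
W: beats Z; loses to Y and X → score 1.
Y has the best pairwise record.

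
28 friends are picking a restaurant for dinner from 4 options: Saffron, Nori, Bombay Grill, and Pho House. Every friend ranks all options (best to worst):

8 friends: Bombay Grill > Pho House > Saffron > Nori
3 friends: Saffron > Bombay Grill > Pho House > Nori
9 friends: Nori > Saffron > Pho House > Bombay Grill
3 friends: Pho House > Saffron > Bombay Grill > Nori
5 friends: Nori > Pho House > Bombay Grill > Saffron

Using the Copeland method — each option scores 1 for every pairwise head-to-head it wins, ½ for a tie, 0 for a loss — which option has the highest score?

Saffron: beats Bombay Grill; ties Nori; loses to Pho House → score 1.5.
Nori: ties Saffron, Bombay Grill, and Pho House → score 1.5.
Bombay Grill: ties Nori; loses to Saffron and Pho House → score 0.5.
Pho House: beats Saffron and Bombay Grill; ties Nori → score 2.5.
Pho House has the best pairwise record.

Pho House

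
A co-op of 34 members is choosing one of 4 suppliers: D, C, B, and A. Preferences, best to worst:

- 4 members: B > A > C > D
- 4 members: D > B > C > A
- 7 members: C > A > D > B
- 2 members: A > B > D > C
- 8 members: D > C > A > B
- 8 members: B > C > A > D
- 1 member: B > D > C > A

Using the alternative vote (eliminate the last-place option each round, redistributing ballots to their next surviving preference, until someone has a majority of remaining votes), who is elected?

D

Round 1: D 12, C 7, B 13, A 2. Eliminate A.
Round 2: D 12, C 7, B 15. Eliminate C.
Round 3: D 19, B 15. D has a majority.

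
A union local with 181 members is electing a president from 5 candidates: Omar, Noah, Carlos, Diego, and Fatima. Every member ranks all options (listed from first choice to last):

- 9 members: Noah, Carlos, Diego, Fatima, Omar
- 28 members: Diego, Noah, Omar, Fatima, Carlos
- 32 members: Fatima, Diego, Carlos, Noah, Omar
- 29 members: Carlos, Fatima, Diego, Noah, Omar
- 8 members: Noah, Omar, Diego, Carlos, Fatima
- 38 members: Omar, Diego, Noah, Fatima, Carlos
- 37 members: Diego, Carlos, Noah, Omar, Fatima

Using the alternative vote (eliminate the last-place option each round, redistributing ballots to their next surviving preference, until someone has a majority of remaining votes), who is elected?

Diego

Round 1: Omar 38, Noah 17, Carlos 29, Diego 65, Fatima 32. Eliminate Noah.
Round 2: Omar 46, Carlos 38, Diego 65, Fatima 32. Eliminate Fatima.
Round 3: Omar 46, Carlos 38, Diego 97. Diego has a majority.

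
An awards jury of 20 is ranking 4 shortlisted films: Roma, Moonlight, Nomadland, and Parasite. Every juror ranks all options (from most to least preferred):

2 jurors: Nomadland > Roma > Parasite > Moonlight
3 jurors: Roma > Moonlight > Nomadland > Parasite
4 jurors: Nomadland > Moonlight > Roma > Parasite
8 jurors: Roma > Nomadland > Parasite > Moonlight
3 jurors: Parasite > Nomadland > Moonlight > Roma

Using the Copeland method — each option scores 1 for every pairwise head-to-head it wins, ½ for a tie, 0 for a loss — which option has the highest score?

Roma

Roma: beats Moonlight, Nomadland, and Parasite → score 3.
Moonlight: loses to Roma, Nomadland, and Parasite → score 0.
Nomadland: beats Moonlight and Parasite; loses to Roma → score 2.
Parasite: beats Moonlight; loses to Roma and Nomadland → score 1.
Roma has the best pairwise record.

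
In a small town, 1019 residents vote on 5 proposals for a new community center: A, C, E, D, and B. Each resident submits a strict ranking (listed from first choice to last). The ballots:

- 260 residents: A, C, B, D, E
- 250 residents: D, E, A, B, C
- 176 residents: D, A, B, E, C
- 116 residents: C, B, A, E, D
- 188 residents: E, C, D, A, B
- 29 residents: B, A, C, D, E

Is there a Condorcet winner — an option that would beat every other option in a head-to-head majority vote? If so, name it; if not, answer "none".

Checking pairwise contests:
D beats A 614–405.
A beats C 715–304.
A beats E 581–438.
C beats D 593–426.
A beats B 874–145.
Every option loses at least one head-to-head, so there is no Condorcet winner.

none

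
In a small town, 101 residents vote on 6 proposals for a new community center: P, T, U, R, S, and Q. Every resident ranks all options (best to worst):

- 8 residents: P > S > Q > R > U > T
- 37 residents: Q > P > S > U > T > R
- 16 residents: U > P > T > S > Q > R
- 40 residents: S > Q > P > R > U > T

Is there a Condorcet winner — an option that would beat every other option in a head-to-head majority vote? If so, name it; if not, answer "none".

Checking pairwise contests:
Q beats P 77–24.
P beats T 101–0.
P beats U 85–16.
P beats R 101–0.
P beats S 61–40.
S beats Q 64–37.
Every option loses at least one head-to-head, so there is no Condorcet winner.

none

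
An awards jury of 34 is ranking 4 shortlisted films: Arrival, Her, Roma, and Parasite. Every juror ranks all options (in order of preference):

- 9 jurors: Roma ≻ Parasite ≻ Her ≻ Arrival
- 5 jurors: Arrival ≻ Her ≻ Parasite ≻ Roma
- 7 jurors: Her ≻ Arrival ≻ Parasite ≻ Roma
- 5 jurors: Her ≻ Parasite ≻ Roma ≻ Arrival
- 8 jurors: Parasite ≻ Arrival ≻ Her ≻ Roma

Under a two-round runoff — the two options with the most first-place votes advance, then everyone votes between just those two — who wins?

Her

Round 1 first-place votes: Arrival 5, Her 12, Roma 9, Parasite 8.
Her and Roma advance.
Runoff: Her is preferred to Roma by 25 voters; Roma by 9.
Her wins the runoff.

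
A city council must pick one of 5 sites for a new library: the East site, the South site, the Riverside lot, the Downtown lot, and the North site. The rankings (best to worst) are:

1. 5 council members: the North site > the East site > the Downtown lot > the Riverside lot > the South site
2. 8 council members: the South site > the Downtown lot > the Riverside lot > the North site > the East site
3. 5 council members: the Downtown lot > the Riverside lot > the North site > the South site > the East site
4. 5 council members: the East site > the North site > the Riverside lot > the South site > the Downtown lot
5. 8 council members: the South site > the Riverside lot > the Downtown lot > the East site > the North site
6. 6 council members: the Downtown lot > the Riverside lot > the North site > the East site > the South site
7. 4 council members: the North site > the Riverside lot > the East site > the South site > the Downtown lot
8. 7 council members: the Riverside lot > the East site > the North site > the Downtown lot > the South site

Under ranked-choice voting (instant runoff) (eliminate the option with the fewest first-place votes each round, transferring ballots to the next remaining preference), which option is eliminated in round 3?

Round 1: the East site 5, the South site 16, the Riverside lot 7, the Downtown lot 11, the North site 9. Eliminate the East site.
Round 2: the South site 16, the Riverside lot 7, the Downtown lot 11, the North site 14. Eliminate the Riverside lot.
Round 3: the South site 16, the Downtown lot 11, the North site 21. Eliminate the Downtown lot.

the Downtown lot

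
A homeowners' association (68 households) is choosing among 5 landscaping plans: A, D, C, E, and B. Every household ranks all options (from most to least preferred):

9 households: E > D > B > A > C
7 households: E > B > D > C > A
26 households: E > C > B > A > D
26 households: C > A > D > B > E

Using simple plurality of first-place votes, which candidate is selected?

E

First-place votes: A 0, D 0, C 26, E 42, B 0.
E has the most first-place votes.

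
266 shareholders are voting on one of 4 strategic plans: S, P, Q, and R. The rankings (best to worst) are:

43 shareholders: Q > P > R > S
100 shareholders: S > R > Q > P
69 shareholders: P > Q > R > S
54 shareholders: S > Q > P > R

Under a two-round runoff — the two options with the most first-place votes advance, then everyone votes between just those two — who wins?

S

Round 1 first-place votes: S 154, P 69, Q 43, R 0.
S and P advance.
Runoff: S is preferred to P by 154 voters; P by 112.
S wins the runoff.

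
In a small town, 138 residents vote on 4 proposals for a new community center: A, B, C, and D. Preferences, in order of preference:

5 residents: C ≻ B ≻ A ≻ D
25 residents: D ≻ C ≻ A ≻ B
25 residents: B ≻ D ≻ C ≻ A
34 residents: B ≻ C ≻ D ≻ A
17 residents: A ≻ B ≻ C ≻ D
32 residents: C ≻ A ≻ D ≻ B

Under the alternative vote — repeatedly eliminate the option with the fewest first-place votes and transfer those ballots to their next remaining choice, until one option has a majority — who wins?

B

Round 1: A 17, B 59, C 37, D 25. Eliminate A.
Round 2: B 76, C 37, D 25. B has a majority.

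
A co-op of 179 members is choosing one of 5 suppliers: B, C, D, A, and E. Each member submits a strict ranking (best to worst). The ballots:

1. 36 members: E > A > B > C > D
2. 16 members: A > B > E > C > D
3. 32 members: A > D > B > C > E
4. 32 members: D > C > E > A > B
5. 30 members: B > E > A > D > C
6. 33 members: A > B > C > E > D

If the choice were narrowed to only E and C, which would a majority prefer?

Voters preferring E to C: 82; preferring C to E: 97.
C wins the head-to-head.

C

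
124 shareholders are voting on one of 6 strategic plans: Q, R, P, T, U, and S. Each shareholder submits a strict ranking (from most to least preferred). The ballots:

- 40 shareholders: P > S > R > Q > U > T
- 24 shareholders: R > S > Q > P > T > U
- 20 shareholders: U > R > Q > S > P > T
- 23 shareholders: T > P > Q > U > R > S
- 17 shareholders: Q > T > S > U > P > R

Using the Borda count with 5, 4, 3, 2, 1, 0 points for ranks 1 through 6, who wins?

P

Q: 40·2 + 24·3 + 20·3 + 23·3 + 17·5 = 366
R: 40·3 + 24·5 + 20·4 + 23·1 + 17·0 = 343
P: 40·5 + 24·2 + 20·1 + 23·4 + 17·1 = 377
T: 40·0 + 24·1 + 20·0 + 23·5 + 17·4 = 207
U: 40·1 + 24·0 + 20·5 + 23·2 + 17·2 = 220
S: 40·4 + 24·4 + 20·2 + 23·0 + 17·3 = 347
P has the highest Borda score (377).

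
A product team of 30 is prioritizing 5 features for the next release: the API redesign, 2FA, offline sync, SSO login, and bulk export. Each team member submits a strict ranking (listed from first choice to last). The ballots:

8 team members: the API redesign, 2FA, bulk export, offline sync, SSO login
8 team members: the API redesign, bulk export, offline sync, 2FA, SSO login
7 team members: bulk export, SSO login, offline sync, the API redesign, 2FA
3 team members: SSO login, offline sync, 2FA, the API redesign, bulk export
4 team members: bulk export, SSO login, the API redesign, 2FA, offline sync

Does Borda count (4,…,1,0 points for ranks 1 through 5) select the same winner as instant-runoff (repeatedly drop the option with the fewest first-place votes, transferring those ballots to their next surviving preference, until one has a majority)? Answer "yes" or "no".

no

Borda — scores: the API redesign 82, 2FA 42, offline sync 47, SSO login 45, bulk export 84. Winner: bulk export.
Instant-runoff — R1 the API redesign 16, 2FA 0, offline sync 0, SSO login 3, bulk export 11 (the API redesign winner). Winner: the API redesign.
The two methods disagree.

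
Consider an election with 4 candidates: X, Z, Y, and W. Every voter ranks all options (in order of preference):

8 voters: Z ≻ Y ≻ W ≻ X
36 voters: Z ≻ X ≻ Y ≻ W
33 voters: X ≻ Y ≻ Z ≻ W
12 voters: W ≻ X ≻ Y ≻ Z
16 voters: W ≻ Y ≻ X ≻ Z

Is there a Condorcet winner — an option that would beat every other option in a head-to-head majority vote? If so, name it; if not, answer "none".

X vs Z: 61–44 for X.
X vs Y: 81–24 for X.
X vs W: 69–36 for X.
X beats every other option head-to-head.

X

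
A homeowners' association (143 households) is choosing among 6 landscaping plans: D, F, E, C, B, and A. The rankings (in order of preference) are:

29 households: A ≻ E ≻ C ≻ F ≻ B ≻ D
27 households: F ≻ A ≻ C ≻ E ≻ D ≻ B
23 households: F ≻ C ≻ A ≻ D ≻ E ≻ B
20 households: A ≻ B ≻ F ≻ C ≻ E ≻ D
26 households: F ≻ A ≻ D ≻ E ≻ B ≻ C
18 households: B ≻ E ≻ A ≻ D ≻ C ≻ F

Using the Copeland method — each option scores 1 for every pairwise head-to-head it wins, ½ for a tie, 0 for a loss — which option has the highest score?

D: beats B; loses to F, E, C, and A → score 1.
F: beats D, E, C, B, and A → score 5.
E: beats D, C, and B; loses to F and A → score 3.
C: beats D and B; loses to F, E, and A → score 2.
B: loses to D, F, E, C, and A → score 0.
A: beats D, E, C, and B; loses to F → score 4.
F has the best pairwise record.

F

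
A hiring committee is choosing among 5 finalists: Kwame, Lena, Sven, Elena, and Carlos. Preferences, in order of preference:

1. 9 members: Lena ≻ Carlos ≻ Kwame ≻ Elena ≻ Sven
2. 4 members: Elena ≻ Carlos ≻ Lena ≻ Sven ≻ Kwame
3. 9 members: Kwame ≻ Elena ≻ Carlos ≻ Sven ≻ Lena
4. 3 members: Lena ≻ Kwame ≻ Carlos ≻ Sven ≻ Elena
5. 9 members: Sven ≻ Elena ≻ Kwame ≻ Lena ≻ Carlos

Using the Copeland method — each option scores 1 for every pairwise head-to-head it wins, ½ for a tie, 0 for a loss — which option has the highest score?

Kwame: beats Lena, Sven, Elena, and Carlos → score 4.
Lena: beats Carlos; loses to Kwame, Sven, and Elena → score 1.
Sven: beats Lena; loses to Kwame, Elena, and Carlos → score 1.
Elena: beats Lena, Sven, and Carlos; loses to Kwame → score 3.
Carlos: beats Sven; loses to Kwame, Lena, and Elena → score 1.
Kwame has the best pairwise record.

Kwame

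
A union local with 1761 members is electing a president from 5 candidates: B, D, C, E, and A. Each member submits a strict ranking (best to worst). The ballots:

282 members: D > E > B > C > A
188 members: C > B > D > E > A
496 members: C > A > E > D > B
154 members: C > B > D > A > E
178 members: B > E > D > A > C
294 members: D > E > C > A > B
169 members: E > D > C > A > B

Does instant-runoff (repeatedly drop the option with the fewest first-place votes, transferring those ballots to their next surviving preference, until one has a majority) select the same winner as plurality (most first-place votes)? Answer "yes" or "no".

Instant-runoff — R1 B 178, D 576, C 838, E 169, A 0 (A out); R2 B 178, D 576, C 838, E 169 (E out); R3 B 178, D 745, C 838 (B out); R4 D 923, C 838 (D winner). Winner: D.
Plurality — first-place votes: B 178, D 576, C 838, E 169, A 0. Winner: C.
The two methods disagree.

no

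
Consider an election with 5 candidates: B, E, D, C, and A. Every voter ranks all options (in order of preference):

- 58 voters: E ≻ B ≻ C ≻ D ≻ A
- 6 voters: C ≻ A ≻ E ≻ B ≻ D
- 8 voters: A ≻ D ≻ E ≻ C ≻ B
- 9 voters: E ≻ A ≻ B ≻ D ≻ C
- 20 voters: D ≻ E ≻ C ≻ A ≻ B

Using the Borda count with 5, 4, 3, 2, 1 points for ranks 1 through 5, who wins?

B: 58·4 + 6·2 + 8·1 + 9·3 + 20·1 = 299
E: 58·5 + 6·3 + 8·3 + 9·5 + 20·4 = 457
D: 58·2 + 6·1 + 8·4 + 9·2 + 20·5 = 272
C: 58·3 + 6·5 + 8·2 + 9·1 + 20·3 = 289
A: 58·1 + 6·4 + 8·5 + 9·4 + 20·2 = 198
E has the highest Borda score (457).

E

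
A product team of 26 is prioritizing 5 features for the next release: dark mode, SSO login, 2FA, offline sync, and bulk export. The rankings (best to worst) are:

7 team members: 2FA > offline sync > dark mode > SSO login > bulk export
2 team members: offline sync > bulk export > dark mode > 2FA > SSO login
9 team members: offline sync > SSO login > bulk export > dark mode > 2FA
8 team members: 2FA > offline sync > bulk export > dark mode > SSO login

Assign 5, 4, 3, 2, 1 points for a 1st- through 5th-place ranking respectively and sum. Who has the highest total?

offline sync

dark mode: 7·3 + 2·3 + 9·2 + 8·2 = 61
SSO login: 7·2 + 2·1 + 9·4 + 8·1 = 60
2FA: 7·5 + 2·2 + 9·1 + 8·5 = 88
offline sync: 7·4 + 2·5 + 9·5 + 8·4 = 115
bulk export: 7·1 + 2·4 + 9·3 + 8·3 = 66
offline sync has the highest Borda score (115).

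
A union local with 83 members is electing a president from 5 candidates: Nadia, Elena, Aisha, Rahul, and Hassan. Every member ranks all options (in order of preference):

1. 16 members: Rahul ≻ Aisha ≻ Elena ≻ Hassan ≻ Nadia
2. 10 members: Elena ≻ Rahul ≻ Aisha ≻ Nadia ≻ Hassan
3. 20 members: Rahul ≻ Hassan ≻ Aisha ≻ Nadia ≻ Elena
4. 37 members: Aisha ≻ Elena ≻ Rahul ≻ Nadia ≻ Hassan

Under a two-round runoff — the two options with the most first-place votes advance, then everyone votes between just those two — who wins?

Rahul

Round 1 first-place votes: Nadia 0, Elena 10, Aisha 37, Rahul 36, Hassan 0.
Aisha and Rahul advance.
Runoff: Aisha is preferred to Rahul by 37 voters; Rahul by 46.
Rahul wins the runoff.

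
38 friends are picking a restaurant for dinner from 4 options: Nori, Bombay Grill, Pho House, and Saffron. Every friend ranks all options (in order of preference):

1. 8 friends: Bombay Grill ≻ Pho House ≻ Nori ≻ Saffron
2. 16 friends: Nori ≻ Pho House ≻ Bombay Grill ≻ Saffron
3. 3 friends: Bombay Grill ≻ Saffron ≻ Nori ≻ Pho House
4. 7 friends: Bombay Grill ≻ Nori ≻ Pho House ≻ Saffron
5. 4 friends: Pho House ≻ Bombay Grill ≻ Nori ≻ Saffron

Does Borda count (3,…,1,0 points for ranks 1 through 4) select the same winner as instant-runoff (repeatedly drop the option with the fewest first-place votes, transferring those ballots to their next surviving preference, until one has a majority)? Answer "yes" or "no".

Borda — scores: Nori 77, Bombay Grill 78, Pho House 67, Saffron 6. Winner: Bombay Grill.
Instant-runoff — R1 Nori 16, Bombay Grill 18, Pho House 4, Saffron 0 (Saffron out); R2 Nori 16, Bombay Grill 18, Pho House 4 (Pho House out); R3 Nori 16, Bombay Grill 22 (Bombay Grill winner). Winner: Bombay Grill.
The two methods agree.

yes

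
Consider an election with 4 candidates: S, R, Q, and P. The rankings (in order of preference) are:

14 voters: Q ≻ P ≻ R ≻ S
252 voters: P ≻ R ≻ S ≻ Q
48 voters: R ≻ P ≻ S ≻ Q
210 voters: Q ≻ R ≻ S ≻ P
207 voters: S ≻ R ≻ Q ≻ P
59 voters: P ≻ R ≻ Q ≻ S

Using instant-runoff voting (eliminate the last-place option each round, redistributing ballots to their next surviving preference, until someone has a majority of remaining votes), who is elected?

Q

Round 1: S 207, R 48, Q 224, P 311. Eliminate R.
Round 2: S 207, Q 224, P 359. Eliminate S.
Round 3: Q 431, P 359. Q has a majority.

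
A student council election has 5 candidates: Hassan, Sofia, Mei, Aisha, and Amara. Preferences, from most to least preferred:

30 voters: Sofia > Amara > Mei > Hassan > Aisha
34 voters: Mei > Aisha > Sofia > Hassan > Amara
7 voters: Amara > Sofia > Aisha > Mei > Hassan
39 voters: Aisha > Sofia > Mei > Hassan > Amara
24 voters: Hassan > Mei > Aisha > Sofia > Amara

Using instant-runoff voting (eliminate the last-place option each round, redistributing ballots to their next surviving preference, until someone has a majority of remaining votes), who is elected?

Mei

Round 1: Hassan 24, Sofia 30, Mei 34, Aisha 39, Amara 7. Eliminate Amara.
Round 2: Hassan 24, Sofia 37, Mei 34, Aisha 39. Eliminate Hassan.
Round 3: Sofia 37, Mei 58, Aisha 39. Eliminate Sofia.
Round 4: Mei 88, Aisha 46. Mei has a majority.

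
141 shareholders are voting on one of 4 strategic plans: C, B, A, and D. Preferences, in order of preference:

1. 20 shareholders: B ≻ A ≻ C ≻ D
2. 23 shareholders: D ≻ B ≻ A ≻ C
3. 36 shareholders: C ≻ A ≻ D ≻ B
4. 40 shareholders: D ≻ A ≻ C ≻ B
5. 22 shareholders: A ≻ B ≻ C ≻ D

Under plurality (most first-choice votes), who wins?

D

First-place votes: C 36, B 20, A 22, D 63.
D has the most first-place votes.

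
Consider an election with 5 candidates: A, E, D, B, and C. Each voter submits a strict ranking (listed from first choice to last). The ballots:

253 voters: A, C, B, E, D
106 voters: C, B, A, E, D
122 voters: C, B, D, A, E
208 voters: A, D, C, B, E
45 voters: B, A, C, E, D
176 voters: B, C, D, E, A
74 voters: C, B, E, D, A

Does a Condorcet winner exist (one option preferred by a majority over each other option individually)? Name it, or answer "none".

none

Checking pairwise contests:
B beats A 523–461.
A beats E 734–250.
A beats D 612–372.
C beats B 763–221.
A beats C 506–478.
Every option loses at least one head-to-head, so there is no Condorcet winner.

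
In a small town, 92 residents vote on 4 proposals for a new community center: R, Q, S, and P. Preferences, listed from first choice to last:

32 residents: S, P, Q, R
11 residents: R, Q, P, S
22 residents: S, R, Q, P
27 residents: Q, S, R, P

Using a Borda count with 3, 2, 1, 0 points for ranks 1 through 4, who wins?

S

R: 32·0 + 11·3 + 22·2 + 27·1 = 104
Q: 32·1 + 11·2 + 22·1 + 27·3 = 157
S: 32·3 + 11·0 + 22·3 + 27·2 = 216
P: 32·2 + 11·1 + 22·0 + 27·0 = 75
S has the highest Borda score (216).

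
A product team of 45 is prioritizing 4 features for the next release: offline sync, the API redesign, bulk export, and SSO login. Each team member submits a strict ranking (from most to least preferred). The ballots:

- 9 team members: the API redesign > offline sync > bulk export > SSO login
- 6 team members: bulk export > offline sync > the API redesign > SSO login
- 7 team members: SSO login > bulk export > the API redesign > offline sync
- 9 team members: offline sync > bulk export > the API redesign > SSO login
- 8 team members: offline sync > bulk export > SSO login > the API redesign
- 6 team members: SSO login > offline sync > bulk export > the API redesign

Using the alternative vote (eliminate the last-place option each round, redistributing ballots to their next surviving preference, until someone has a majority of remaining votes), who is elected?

offline sync

Round 1: offline sync 17, the API redesign 9, bulk export 6, SSO login 13. Eliminate bulk export.
Round 2: offline sync 23, the API redesign 9, SSO login 13. Offline sync has a majority.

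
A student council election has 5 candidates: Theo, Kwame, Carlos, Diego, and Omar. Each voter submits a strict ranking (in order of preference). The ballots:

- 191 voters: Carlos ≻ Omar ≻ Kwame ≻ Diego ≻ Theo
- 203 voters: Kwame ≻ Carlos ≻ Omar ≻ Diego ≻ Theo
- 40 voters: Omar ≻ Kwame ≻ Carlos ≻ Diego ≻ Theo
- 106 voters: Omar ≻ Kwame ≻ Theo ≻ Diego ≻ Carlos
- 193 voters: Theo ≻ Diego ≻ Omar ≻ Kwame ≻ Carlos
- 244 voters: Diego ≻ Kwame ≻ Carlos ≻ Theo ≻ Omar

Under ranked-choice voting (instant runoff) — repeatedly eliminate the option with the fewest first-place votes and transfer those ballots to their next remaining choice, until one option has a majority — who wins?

Kwame

Round 1: Theo 193, Kwame 203, Carlos 191, Diego 244, Omar 146. Eliminate Omar.
Round 2: Theo 193, Kwame 349, Carlos 191, Diego 244. Eliminate Carlos.
Round 3: Theo 193, Kwame 540, Diego 244. Kwame has a majority.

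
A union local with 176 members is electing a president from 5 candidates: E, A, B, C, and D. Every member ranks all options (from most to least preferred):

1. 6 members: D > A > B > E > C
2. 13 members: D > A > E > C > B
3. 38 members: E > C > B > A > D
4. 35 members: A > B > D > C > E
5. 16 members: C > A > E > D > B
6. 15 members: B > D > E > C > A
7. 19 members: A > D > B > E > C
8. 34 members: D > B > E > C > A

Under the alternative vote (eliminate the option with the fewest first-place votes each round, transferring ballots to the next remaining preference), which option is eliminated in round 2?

C

Round 1: E 38, A 54, B 15, C 16, D 53. Eliminate B.
Round 2: E 38, A 54, C 16, D 68. Eliminate C.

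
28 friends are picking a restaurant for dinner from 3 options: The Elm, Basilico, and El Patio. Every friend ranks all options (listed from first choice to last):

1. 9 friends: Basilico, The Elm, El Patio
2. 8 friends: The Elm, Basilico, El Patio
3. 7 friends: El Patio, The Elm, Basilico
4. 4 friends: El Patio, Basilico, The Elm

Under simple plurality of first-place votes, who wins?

El Patio

First-place votes: The Elm 8, Basilico 9, El Patio 11.
El Patio has the most first-place votes.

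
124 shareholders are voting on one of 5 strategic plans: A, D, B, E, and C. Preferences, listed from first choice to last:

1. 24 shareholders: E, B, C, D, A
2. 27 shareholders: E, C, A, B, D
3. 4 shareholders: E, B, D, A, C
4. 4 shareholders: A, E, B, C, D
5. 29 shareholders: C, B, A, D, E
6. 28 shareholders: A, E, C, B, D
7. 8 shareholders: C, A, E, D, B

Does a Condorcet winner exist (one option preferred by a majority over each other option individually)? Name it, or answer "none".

Checking pairwise contests:
C beats A 88–36.
A beats D 96–28.
A beats B 67–57.
A beats E 69–55.
E beats C 87–37.
Every option loses at least one head-to-head, so there is no Condorcet winner.

none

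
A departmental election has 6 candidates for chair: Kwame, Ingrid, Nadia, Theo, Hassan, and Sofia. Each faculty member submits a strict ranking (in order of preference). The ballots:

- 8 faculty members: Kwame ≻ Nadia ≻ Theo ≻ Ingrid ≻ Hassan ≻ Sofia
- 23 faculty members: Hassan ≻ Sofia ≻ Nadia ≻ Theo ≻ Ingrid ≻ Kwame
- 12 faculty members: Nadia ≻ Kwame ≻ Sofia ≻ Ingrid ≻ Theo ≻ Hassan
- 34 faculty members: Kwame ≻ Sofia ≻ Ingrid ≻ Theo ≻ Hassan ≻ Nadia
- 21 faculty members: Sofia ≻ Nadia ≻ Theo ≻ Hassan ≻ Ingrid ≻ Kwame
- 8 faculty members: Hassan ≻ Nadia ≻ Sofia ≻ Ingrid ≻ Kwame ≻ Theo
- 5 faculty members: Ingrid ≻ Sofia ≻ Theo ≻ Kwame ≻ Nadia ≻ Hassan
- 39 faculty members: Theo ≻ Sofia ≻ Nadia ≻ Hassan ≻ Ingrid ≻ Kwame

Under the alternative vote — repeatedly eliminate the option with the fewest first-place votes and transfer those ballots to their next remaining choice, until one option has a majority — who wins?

Round 1: Kwame 42, Ingrid 5, Nadia 12, Theo 39, Hassan 31, Sofia 21. Eliminate Ingrid.
Round 2: Kwame 42, Nadia 12, Theo 39, Hassan 31, Sofia 26. Eliminate Nadia.
Round 3: Kwame 54, Theo 39, Hassan 31, Sofia 26. Eliminate Sofia.
Round 4: Kwame 54, Theo 65, Hassan 31. Eliminate Hassan.
Round 5: Kwame 62, Theo 88. Theo has a majority.

Theo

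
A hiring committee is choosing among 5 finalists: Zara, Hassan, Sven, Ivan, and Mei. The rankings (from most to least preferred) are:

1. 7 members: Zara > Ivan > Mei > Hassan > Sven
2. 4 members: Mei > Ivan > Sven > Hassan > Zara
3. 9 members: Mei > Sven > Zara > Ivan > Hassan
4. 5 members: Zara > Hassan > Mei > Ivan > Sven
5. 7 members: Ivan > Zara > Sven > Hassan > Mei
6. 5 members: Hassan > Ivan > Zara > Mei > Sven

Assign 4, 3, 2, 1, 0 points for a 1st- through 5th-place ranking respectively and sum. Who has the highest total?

Zara

Zara: 7·4 + 4·0 + 9·2 + 5·4 + 7·3 + 5·2 = 97
Hassan: 7·1 + 4·1 + 9·0 + 5·3 + 7·1 + 5·4 = 53
Sven: 7·0 + 4·2 + 9·3 + 5·0 + 7·2 + 5·0 = 49
Ivan: 7·3 + 4·3 + 9·1 + 5·1 + 7·4 + 5·3 = 90
Mei: 7·2 + 4·4 + 9·4 + 5·2 + 7·0 + 5·1 = 81
Zara has the highest Borda score (97).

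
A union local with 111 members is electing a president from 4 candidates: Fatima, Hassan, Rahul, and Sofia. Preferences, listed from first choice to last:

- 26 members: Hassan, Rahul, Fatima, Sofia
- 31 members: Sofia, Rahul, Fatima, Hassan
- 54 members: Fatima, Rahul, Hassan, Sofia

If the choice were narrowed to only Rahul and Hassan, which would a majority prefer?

Rahul

Voters preferring Rahul to Hassan: 85; preferring Hassan to Rahul: 26.
Rahul wins the head-to-head.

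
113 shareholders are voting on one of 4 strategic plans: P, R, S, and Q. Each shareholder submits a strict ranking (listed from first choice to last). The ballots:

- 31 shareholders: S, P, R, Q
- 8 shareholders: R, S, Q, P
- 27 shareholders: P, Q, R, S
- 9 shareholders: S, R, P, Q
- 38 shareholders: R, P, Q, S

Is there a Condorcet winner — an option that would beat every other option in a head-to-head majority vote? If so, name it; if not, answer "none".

P vs R: 58–55 for P.
P vs S: 65–48 for P.
P vs Q: 105–8 for P.
P beats every other option head-to-head.

P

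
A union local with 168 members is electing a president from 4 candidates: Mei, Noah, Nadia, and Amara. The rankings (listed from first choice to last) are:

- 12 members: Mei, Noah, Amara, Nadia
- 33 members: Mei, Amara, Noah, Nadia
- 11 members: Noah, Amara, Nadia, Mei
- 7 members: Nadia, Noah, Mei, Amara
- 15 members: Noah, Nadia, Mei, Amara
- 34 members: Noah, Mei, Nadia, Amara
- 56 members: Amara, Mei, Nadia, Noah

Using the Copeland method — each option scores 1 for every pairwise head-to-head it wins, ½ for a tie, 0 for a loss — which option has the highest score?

Mei

Mei: beats Noah, Nadia, and Amara → score 3.
Noah: beats Nadia; loses to Mei and Amara → score 1.
Nadia: loses to Mei, Noah, and Amara → score 0.
Amara: beats Noah and Nadia; loses to Mei → score 2.
Mei has the best pairwise record.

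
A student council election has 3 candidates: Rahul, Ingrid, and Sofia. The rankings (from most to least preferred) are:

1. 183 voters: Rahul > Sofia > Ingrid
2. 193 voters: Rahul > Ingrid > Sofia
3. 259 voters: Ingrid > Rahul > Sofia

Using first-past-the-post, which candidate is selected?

First-place votes: Rahul 376, Ingrid 259, Sofia 0.
Rahul has the most first-place votes.

Rahul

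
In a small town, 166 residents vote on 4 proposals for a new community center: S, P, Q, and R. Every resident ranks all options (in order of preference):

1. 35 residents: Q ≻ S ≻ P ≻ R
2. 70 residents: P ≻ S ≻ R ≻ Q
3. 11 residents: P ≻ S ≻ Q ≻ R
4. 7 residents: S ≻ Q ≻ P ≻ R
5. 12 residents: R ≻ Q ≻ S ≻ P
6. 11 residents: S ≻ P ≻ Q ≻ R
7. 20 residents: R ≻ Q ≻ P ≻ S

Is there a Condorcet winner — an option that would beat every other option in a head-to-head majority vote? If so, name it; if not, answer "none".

P vs S: 101–65 for P.
P vs Q: 92–74 for P.
P vs R: 134–32 for P.
P beats every other option head-to-head.

P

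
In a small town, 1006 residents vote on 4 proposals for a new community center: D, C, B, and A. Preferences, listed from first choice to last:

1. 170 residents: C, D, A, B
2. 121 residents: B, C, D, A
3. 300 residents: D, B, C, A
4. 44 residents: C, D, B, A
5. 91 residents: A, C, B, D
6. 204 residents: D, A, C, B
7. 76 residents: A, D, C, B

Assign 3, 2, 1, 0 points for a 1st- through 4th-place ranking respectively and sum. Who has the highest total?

D

D: 170·2 + 121·1 + 300·3 + 44·2 + 91·0 + 204·3 + 76·2 = 2213
C: 170·3 + 121·2 + 300·1 + 44·3 + 91·2 + 204·1 + 76·1 = 1646
B: 170·0 + 121·3 + 300·2 + 44·1 + 91·1 + 204·0 + 76·0 = 1098
A: 170·1 + 121·0 + 300·0 + 44·0 + 91·3 + 204·2 + 76·3 = 1079
D has the highest Borda score (2213).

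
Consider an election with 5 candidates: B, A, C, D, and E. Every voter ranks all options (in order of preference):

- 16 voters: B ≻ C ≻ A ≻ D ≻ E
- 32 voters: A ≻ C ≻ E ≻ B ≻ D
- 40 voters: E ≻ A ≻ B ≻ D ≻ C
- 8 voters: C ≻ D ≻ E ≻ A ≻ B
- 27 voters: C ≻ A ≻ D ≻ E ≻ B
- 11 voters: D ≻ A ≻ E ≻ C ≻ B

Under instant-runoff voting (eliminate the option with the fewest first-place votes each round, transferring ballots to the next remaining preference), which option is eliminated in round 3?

Round 1: B 16, A 32, C 35, D 11, E 40. Eliminate D.
Round 2: B 16, A 43, C 35, E 40. Eliminate B.
Round 3: A 43, C 51, E 40. Eliminate E.

E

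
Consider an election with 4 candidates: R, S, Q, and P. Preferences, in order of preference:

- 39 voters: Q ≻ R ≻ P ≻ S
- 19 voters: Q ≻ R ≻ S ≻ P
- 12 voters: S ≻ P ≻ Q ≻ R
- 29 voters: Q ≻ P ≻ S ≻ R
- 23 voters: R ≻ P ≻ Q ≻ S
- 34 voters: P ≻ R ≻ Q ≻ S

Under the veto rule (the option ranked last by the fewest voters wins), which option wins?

Q

Last-place votes: R 41, S 96, Q 0, P 19.
Q is ranked last by the fewest voters, so Q wins.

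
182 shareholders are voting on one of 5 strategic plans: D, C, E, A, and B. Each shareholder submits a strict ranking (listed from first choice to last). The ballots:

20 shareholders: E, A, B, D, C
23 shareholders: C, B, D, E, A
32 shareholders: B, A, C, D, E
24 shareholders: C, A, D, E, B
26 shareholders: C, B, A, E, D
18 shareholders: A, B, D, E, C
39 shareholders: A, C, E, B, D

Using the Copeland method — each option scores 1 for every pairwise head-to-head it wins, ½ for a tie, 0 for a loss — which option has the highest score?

D: beats E; loses to C, A, and B → score 1.
C: beats D, E, and B; loses to A → score 3.
E: loses to D, C, A, and B → score 0.
A: beats D, C, E, and B → score 4.
B: beats D and E; loses to C and A → score 2.
A has the best pairwise record.

A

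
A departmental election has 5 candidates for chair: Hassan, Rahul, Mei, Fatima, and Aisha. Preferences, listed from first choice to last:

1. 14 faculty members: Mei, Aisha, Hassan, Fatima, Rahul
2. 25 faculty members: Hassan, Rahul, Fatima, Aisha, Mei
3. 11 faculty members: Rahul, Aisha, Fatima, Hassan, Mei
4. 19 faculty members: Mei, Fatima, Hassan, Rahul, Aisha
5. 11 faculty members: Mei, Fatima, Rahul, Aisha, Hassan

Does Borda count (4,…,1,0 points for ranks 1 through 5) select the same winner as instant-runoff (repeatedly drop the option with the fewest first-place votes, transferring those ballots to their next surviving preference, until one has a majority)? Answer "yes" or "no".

no

Borda — scores: Hassan 177, Rahul 160, Mei 176, Fatima 176, Aisha 111. Winner: Hassan.
Instant-runoff — R1 Hassan 25, Rahul 11, Mei 44, Fatima 0, Aisha 0 (Mei winner). Winner: Mei.
The two methods disagree.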